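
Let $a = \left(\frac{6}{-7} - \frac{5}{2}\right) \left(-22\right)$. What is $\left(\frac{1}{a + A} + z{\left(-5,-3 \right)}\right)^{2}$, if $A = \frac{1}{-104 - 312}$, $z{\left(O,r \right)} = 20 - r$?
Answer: $\frac{24496629651649}{46252954225} \approx 529.62$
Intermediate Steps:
$A = - \frac{1}{416}$ ($A = \frac{1}{-416} = - \frac{1}{416} \approx -0.0024038$)
$a = \frac{517}{7}$ ($a = \left(6 \left(- \frac{1}{7}\right) - \frac{5}{2}\right) \left(-22\right) = \left(- \frac{6}{7} - \frac{5}{2}\right) \left(-22\right) = \left(- \frac{47}{14}\right) \left(-22\right) = \frac{517}{7} \approx 73.857$)
$\left(\frac{1}{a + A} + z{\left(-5,-3 \right)}\right)^{2} = \left(\frac{1}{\frac{517}{7} - \frac{1}{416}} + \left(20 - -3\right)\right)^{2} = \left(\frac{1}{\frac{215065}{2912}} + \left(20 + 3\right)\right)^{2} = \left(\frac{2912}{215065} + 23\right)^{2} = \left(\frac{4949407}{215065}\right)^{2} = \frac{24496629651649}{46252954225}$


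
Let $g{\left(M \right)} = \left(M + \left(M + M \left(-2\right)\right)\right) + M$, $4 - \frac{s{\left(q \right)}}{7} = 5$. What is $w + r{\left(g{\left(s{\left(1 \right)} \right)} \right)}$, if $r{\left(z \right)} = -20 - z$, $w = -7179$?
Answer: $-7192$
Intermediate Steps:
$s{\left(q \right)} = -7$ ($s{\left(q \right)} = 28 - 35 = -7$)
$g{\left(M \right)} = M$ ($g{\left(M \right)} = \left(M + \left(M - 2 M\right)\right) + M = \left(M - M\right) + M = 0 + M = M$)
$w + r{\left(g{\left(s{\left(1 \right)} \right)} \right)} = -7179 - 13 = -7192$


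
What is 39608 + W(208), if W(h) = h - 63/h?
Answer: 8281665/208 ≈ 39816.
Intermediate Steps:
W(h) = h - 63/h
39608 + W(208) = 39608 + (208 - 63/208) = 39608 + 43201/208 = 8281665/208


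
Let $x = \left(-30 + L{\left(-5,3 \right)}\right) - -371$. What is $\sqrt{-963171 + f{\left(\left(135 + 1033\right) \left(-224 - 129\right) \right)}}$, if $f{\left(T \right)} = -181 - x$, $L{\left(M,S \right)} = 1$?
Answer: $i \sqrt{963694} \approx 981.68 i$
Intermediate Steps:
$x = 342$ ($x = \left(-30 + 1\right) - -371 = -29 + 371 = 342$)
$f{\left(T \right)} = -523$ ($f{\left(T \right)} = -181 - 342 = -523$)
$\sqrt{-963171 + f{\left(\left(135 + 1033\right) \left(-224 - 129\right) \right)}} = \sqrt{-963171 - 523} = \sqrt{-963694} = i \sqrt{963694}$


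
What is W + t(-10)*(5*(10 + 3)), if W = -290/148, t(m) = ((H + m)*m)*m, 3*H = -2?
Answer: -15392435/222 ≈ -69335.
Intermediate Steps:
H = -⅔ (H = (⅓)*(-2) = -⅔ ≈ -0.66667)
t(m) = m²*(-⅔ + m) (t(m) = ((-⅔ + m)*m)*m = (m*(-⅔ + m))*m = m²*(-⅔ + m))
W = -145/74 (W = -290*1/148 = -145/74 ≈ -1.9595)
W + t(-10)*(5*(10 + 3)) = -145/74 + ((-10)²*(-⅔ - 10))*(5*(10 + 3)) = -145/74 + (100*(-32/3))*(5*13) = -145/74 - 3200/3*65 = -145/74 - 208000/3 = -15392435/222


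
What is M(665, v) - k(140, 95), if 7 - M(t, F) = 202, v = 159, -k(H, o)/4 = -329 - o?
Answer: -1891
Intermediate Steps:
k(H, o) = 1316 + 4*o (k(H, o) = -4*(-329 - o) = 1316 + 4*o)
M(t, F) = -195 (M(t, F) = 7 - 1*202 = 7 - 202 = -195)
M(665, v) - k(140, 95) = -195 - (1316 + 4*95) = -195 - (1316 + 380) = -195 - 1*1696 = -195 - 1696 = -1891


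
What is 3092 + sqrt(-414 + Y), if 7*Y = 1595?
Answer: 3092 + I*sqrt(9121)/7 ≈ 3092.0 + 13.643*I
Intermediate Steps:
Y = 1595/7 (Y = (1/7)*1595 = 1595/7 ≈ 227.86)
3092 + sqrt(-414 + Y) = 3092 + sqrt(-414 + 1595/7) = 3092 + sqrt(-1303/7) = 3092 + I*sqrt(9121)/7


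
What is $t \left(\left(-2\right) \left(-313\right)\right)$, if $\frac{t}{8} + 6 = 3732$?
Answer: $18659808$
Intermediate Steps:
$t = 29808$ ($t = -48 + 8 \cdot 3732 = -48 + 29856 = 29808$)
$t \left(\left(-2\right) \left(-313\right)\right) = 29808 \left(\left(-2\right) \left(-313\right)\right) = 29808 \cdot 626 = 18659808$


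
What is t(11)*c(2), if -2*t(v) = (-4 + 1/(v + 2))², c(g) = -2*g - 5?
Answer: 23409/338 ≈ 69.257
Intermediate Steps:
c(g) = -5 - 2*g
t(v) = -(-4 + 1/(2 + v))²/2 (t(v) = -(-4 + 1/(v + 2))²/2 = -(-4 + 1/(2 + v))²/2)
t(11)*c(2) = (-(7 + 4*11)²/(2*(2 + 11)²))*(-5 - 2*2) = (-½*(7 + 44)²/13²)*(-5 - 4) = -½*1/169*51²*(-9) = -½*1/169*2601*(-9) = -2601/338*(-9) = 23409/338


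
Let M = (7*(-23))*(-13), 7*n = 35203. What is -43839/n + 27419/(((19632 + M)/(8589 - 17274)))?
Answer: -239705672742/21851005 ≈ -10970.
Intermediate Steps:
n = 5029 (n = (⅐)*35203 = 5029)
M = 2093 (M = -161*(-13) = 2093)
-43839/n + 27419/(((19632 + M)/(8589 - 17274))) = -43839/5029 + 27419/(((19632 + 2093)/(8589 - 17274))) = -43839*1/5029 + 27419/((21725/(-8685))) = -43839/5029 + 27419/((21725*(-1/8685))) = -43839/5029 + 27419/(-4345/1737) = -43839/5029 + 27419*(-1737/4345) = -43839/5029 - 47626803/4345 = -239705672742/21851005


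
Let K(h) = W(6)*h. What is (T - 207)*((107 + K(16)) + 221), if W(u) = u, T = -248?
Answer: -192920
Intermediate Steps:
K(h) = 6*h
(T - 207)*((107 + K(16)) + 221) = (-248 - 207)*((107 + 6*16) + 221) = -455*((107 + 96) + 221) = -455*(203 + 221) = -455*424 = -192920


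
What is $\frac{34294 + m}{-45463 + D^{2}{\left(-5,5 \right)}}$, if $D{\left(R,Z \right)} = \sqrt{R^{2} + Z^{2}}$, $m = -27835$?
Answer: $- \frac{6459}{45413} \approx -0.14223$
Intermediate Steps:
$\frac{34294 + m}{-45463 + D^{2}{\left(-5,5 \right)}} = \frac{34294 - 27835}{-45463 + \left(\sqrt{\left(-5\right)^{2} + 5^{2}}\right)^{2}} = \frac{6459}{-45463 + \left(\sqrt{25 + 25}\right)^{2}} = \frac{6459}{-45463 + \left(\sqrt{50}\right)^{2}} = \frac{6459}{-45463 + \left(5 \sqrt{2}\right)^{2}} = \frac{6459}{-45463 + 50} = \frac{6459}{-45413} = 6459 \left(- \frac{1}{45413}\right) = - \frac{6459}{45413}$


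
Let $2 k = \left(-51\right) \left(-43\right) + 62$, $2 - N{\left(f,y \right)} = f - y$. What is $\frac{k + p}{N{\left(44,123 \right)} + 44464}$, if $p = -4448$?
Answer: $- \frac{6641}{89090} \approx -0.074543$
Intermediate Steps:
$N{\left(f,y \right)} = 2 + y - f$ ($N{\left(f,y \right)} = 2 - \left(f - y\right) = 2 + y - f$)
$k = \frac{2255}{2}$ ($k = \frac{\left(-51\right) \left(-43\right) + 62}{2} = \frac{2193 + 62}{2} = \frac{1}{2} \cdot 2255 = \frac{2255}{2} \approx 1127.5$)
$\frac{k + p}{N{\left(44,123 \right)} + 44464} = \frac{\frac{2255}{2} - 4448}{\left(2 + 123 - 44\right) + 44464} = - \frac{6641}{2 \left(\left(2 + 123 - 44\right) + 44464\right)} = - \frac{6641}{2 \left(81 + 44464\right)} = - \frac{6641}{2 \cdot 44545} = \left(- \frac{6641}{2}\right) \frac{1}{44545} = - \frac{6641}{89090}$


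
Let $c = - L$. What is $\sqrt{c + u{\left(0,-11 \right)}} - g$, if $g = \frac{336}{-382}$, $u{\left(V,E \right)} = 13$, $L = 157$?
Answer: $\frac{168}{191} + 12 i \approx 0.87958 + 12.0 i$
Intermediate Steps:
$c = -157$ ($c = \left(-1\right) 157 = -157$)
$g = - \frac{168}{191}$ ($g = 336 \left(- \frac{1}{382}\right) = - \frac{168}{191} \approx -0.87958$)
$\sqrt{c + u{\left(0,-11 \right)}} - g = \sqrt{-157 + 13} - - \frac{168}{191} = \sqrt{-144} + \frac{168}{191} = 12 i + \frac{168}{191} = \frac{168}{191} + 12 i$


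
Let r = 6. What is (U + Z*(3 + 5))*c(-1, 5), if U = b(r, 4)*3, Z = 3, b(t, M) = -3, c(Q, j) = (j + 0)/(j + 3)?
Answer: 75/8 ≈ 9.3750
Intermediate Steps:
c(Q, j) = j/(3 + j)
U = -9 (U = -3*3 = -9)
(U + Z*(3 + 5))*c(-1, 5) = (-9 + 3*(3 + 5))*(5/(3 + 5)) = (-9 + 3*8)*(5/8) = (-9 + 24)*(5*(1/8)) = 15*(5/8) = 75/8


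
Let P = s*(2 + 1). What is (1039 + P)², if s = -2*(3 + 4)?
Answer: 994009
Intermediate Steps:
s = -14 (s = -2*7 = -14)
P = -42 (P = -14*(2 + 1) = -14*3 = -42)
(1039 + P)² = (1039 - 42)² = 997² = 994009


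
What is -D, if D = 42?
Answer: -42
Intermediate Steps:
-D = -1*42 = -42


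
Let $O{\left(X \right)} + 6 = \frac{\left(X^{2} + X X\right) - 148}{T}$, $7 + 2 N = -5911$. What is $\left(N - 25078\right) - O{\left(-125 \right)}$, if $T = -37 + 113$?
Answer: $- \frac{1080729}{38} \approx -28440.0$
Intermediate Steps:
$N = -2959$ ($N = - \frac{7}{2} + \frac{1}{2} \left(-5911\right) = - \frac{7}{2} - \frac{5911}{2} = -2959$)
$T = 76$
$O{\left(X \right)} = - \frac{151}{19} + \frac{X^{2}}{38}$ ($O{\left(X \right)} = -6 + \frac{\left(X^{2} + X X\right) - 148}{76} = -6 + \left(\left(X^{2} + X^{2}\right) - 148\right) \frac{1}{76} = -6 + \left(2 X^{2} - 148\right) \frac{1}{76} = -6 + \left(-148 + 2 X^{2}\right) \frac{1}{76} = -6 + \left(- \frac{37}{19} + \frac{X^{2}}{38}\right) = - \frac{151}{19} + \frac{X^{2}}{38}$)
$\left(N - 25078\right) - O{\left(-125 \right)} = \left(-2959 - 25078\right) - \left(- \frac{151}{19} + \frac{\left(-125\right)^{2}}{38}\right) = -28037 - \left(- \frac{151}{19} + \frac{1}{38} \cdot 15625\right) = -28037 - \left(- \frac{151}{19} + \frac{15625}{38}\right) = -28037 - \frac{15323}{38} = - \frac{1080729}{38}$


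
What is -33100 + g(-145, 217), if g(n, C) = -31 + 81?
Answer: -33050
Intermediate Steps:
g(n, C) = 50
-33100 + g(-145, 217) = -33100 + 50 = -33050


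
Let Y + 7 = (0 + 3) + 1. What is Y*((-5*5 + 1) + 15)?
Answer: 27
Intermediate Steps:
Y = -3 (Y = -7 + ((0 + 3) + 1) = -7 + (3 + 1) = -7 + 4 = -3)
Y*((-5*5 + 1) + 15) = -3*((-5*5 + 1) + 15) = -3*((-25 + 1) + 15) = -3*(-24 + 15) = -3*(-9) = 27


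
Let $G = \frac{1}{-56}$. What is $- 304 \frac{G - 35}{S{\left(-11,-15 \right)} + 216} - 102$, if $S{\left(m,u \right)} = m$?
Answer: $- \frac{71852}{1435} \approx -50.071$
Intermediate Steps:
$G = - \frac{1}{56} \approx -0.017857$
$- 304 \frac{G - 35}{S{\left(-11,-15 \right)} + 216} - 102 = - 304 \frac{- \frac{1}{56} - 35}{-11 + 216} - 102 = - 304 \left(- \frac{1961}{56 \cdot 205}\right) - 102 = - 304 \left(\left(- \frac{1961}{56}\right) \frac{1}{205}\right) - 102 = \left(-304\right) \left(- \frac{1961}{11480}\right) - 102 = \frac{74518}{1435} - 102 = - \frac{71852}{1435}$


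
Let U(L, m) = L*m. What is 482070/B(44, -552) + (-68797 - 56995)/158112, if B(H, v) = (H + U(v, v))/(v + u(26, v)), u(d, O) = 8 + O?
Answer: -652942247477/376439967 ≈ -1734.5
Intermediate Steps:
B(H, v) = (H + v**2)/(8 + 2*v) (B(H, v) = (H + v*v)/(v + (8 + v)) = (H + v**2)/(8 + 2*v))
482070/B(44, -552) + (-68797 - 56995)/158112 = 482070/(((44 + (-552)**2)/(2*(4 - 552)))) + (-68797 - 56995)/158112 = 482070/(((1/2)*(44 + 304704)/(-548))) - 125792*1/158112 = 482070/(((1/2)*(-1/548)*304748)) - 3931/4941 = 482070/(-76187/274) - 3931/4941 = 482070*(-274/76187) - 3931/4941 = -132087180/76187 - 3931/4941 = -652942247477/376439967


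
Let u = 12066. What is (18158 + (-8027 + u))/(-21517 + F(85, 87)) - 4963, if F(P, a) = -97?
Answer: -107292479/21614 ≈ -4964.0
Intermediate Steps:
(18158 + (-8027 + u))/(-21517 + F(85, 87)) - 4963 = (18158 + (-8027 + 12066))/(-21517 - 97) - 4963 = (18158 + 4039)/(-21614) - 4963 = 22197*(-1/21614) - 4963 = -22197/21614 - 4963 = -107292479/21614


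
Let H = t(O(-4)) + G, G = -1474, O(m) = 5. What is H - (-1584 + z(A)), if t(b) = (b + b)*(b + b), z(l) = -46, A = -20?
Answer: 256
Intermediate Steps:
t(b) = 4*b² (t(b) = (2*b)*(2*b) = 4*b²)
H = -1374 (H = 4*5² - 1474 = 4*25 - 1474 = 100 - 1474 = -1374)
H - (-1584 + z(A)) = -1374 - (-1584 - 46) = -1374 - 1*(-1630) = -1374 + 1630 = 256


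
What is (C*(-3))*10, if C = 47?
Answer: -1410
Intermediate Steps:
(C*(-3))*10 = (47*(-3))*10 = -141*10 = -1410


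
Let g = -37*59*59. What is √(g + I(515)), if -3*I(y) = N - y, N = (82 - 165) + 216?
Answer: I*√1158027/3 ≈ 358.71*I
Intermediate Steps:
N = 133 (N = -83 + 216 = 133)
g = -128797 (g = -2183*59 = -128797)
I(y) = -133/3 + y/3 (I(y) = -(133 - y)/3 = -133/3 + y/3)
√(g + I(515)) = √(-128797 + (-133/3 + (⅓)*515)) = √(-128797 + (-133/3 + 515/3)) = √(-128797 + 382/3) = √(-386009/3) = I*√1158027/3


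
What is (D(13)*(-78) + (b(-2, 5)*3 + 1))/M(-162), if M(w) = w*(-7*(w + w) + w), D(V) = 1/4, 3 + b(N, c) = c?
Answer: 25/682344 ≈ 3.6638e-5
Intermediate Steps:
b(N, c) = -3 + c
D(V) = 1/4
M(w) = -13*w**2 (M(w) = w*(-14*w + w) = w*(-13*w) = -13*w**2)
(D(13)*(-78) + (b(-2, 5)*3 + 1))/M(-162) = ((1/4)*(-78) + ((-3 + 5)*3 + 1))/((-13*(-162)**2)) = (-39/2 + (2*3 + 1))/((-13*26244)) = (-39/2 + (6 + 1))/(-341172) = (-39/2 + 7)*(-1/341172) = -25/2*(-1/341172) = 25/682344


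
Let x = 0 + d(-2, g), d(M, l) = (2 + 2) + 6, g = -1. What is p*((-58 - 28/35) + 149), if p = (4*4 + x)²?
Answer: 304876/5 ≈ 60975.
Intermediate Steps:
d(M, l) = 10 (d(M, l) = 4 + 6 = 10)
x = 10 (x = 0 + 10 = 10)
p = 676 (p = (4*4 + 10)² = (16 + 10)² = 26² = 676)
p*((-58 - 28/35) + 149) = 676*((-58 - 28/35) + 149) = 676*((-58 - 28*1/35) + 149) = 676*((-58 - ⅘) + 149) = 676*(-294/5 + 149) = 676*(451/5) = 304876/5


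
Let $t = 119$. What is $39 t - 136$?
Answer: $4505$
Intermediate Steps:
$39 t - 136 = 39 \cdot 119 - 136 = 4641 - 136 = 4505$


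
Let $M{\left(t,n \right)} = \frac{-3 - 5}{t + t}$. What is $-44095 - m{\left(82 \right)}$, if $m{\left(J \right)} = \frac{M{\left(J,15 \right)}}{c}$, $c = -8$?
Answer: $- \frac{7231581}{164} \approx -44095.0$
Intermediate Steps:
$M{\left(t,n \right)} = - \frac{4}{t}$ ($M{\left(t,n \right)} = - \frac{8}{2 t} = - 8 \frac{1}{2 t} = - \frac{4}{t}$)
$m{\left(J \right)} = \frac{1}{2 J}$ ($m{\left(J \right)} = \frac{\left(-4\right) \frac{1}{J}}{-8} = - \frac{4}{J} \left(- \frac{1}{8}\right) = \frac{1}{2 J}$)
$-44095 - m{\left(82 \right)} = -44095 - \frac{1}{2 \cdot 82} = -44095 - \frac{1}{2} \cdot \frac{1}{82} = -44095 - \frac{1}{164} = - \frac{7231581}{164}$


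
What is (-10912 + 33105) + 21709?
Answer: 43902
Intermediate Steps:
(-10912 + 33105) + 21709 = 22193 + 21709 = 43902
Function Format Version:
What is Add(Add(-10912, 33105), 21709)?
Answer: 43902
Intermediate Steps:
Add(Add(-10912, 33105), 21709) = Add(22193, 21709) = 43902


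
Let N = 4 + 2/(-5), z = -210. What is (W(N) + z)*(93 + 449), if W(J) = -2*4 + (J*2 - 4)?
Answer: -582108/5 ≈ -1.1642e+5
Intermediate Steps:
N = 18/5 (N = 4 + 2*(-⅕) = 4 - ⅖ = 18/5 ≈ 3.6000)
W(J) = -12 + 2*J (W(J) = -8 + (2*J - 4) = -8 + (-4 + 2*J) = -12 + 2*J)
(W(N) + z)*(93 + 449) = ((-12 + 2*(18/5)) - 210)*(93 + 449) = ((-12 + 36/5) - 210)*542 = (-24/5 - 210)*542 = -1074/5*542 = -582108/5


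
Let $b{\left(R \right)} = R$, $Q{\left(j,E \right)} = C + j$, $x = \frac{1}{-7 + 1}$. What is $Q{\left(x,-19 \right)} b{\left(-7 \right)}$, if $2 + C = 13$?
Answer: $- \frac{455}{6} \approx -75.833$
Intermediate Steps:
$C = 11$ ($C = -2 + 13 = 11$)
$x = - \frac{1}{6}$ ($x = \frac{1}{-6} = - \frac{1}{6} \approx -0.16667$)
$Q{\left(j,E \right)} = 11 + j$
$Q{\left(x,-19 \right)} b{\left(-7 \right)} = \left(11 - \frac{1}{6}\right) \left(-7\right) = \frac{65}{6} \left(-7\right) = - \frac{455}{6}$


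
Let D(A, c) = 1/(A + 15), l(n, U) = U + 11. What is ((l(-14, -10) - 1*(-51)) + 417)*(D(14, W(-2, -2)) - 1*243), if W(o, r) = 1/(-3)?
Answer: -3304574/29 ≈ -1.1395e+5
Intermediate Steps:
l(n, U) = 11 + U
W(o, r) = -1/3
D(A, c) = 1/(15 + A)
((l(-14, -10) - 1*(-51)) + 417)*(D(14, W(-2, -2)) - 1*243) = (((11 - 10) - 1*(-51)) + 417)*(1/(15 + 14) - 1*243) = ((1 + 51) + 417)*(1/29 - 243) = (52 + 417)*(1/29 - 243) = 469*(-7046/29) = -3304574/29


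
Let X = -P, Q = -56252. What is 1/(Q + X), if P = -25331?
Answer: -1/30921 ≈ -3.2340e-5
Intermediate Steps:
X = 25331 (X = -1*(-25331) = 25331)
1/(Q + X) = 1/(-56252 + 25331) = 1/(-30921) = -1/30921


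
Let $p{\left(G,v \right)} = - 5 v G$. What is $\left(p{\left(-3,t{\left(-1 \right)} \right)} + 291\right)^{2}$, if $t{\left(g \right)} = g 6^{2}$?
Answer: $62001$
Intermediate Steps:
$t{\left(g \right)} = 36 g$ ($t{\left(g \right)} = g 36 = 36 g$)
$p{\left(G,v \right)} = - 5 G v$
$\left(p{\left(-3,t{\left(-1 \right)} \right)} + 291\right)^{2} = \left(\left(-5\right) \left(-3\right) 36 \left(-1\right) + 291\right)^{2} = \left(\left(-5\right) \left(-3\right) \left(-36\right) + 291\right)^{2} = \left(-540 + 291\right)^{2} = \left(-249\right)^{2} = 62001$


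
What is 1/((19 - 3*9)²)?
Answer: 1/64 ≈ 0.015625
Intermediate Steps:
1/((19 - 3*9)²) = 1/((19 - 27)²) = 1/((-8)²) = 1/64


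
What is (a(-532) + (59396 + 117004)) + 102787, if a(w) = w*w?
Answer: 562211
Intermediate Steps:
a(w) = w**2
(a(-532) + (59396 + 117004)) + 102787 = ((-532)**2 + (59396 + 117004)) + 102787 = (283024 + 176400) + 102787 = 459424 + 102787 = 562211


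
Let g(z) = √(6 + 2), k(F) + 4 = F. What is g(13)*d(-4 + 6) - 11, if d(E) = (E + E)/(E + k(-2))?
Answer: -11 - 2*√2 ≈ -13.828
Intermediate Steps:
k(F) = -4 + F
d(E) = 2*E/(-6 + E) (d(E) = (E + E)/(E + (-4 - 2)) = (2*E)/(E - 6) = (2*E)/(-6 + E) = 2*E/(-6 + E))
g(z) = 2*√2 (g(z) = √8 = 2*√2)
g(13)*d(-4 + 6) - 11 = (2*√2)*(2*(-4 + 6)/(-6 + (-4 + 6))) - 11 = (2*√2)*(2*2/(-6 + 2)) - 11 = (2*√2)*(2*2/(-4)) - 11 = (2*√2)*(2*2*(-¼)) - 11 = (2*√2)*(-1) - 11 = -2*√2 - 11 = -11 - 2*√2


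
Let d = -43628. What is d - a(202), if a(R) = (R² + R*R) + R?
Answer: -125438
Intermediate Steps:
a(R) = R + 2*R² (a(R) = (R² + R²) + R = 2*R² + R = R + 2*R²)
d - a(202) = -43628 - 202*(1 + 2*202) = -43628 - 202*(1 + 404) = -43628 - 202*405 = -43628 - 1*81810 = -43628 - 81810 = -125438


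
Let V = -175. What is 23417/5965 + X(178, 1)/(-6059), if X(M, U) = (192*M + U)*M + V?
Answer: -36145185812/36141935 ≈ -1000.1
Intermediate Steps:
X(M, U) = -175 + M*(U + 192*M) (X(M, U) = (192*M + U)*M - 175 = (U + 192*M)*M - 175 = M*(U + 192*M) - 175 = -175 + M*(U + 192*M))
23417/5965 + X(178, 1)/(-6059) = 23417/5965 + (-175 + 192*178**2 + 178*1)/(-6059) = 23417*(1/5965) + (-175 + 192*31684 + 178)*(-1/6059) = 23417/5965 + (-175 + 6083328 + 178)*(-1/6059) = 23417/5965 + 6083331*(-1/6059) = 23417/5965 - 6083331/6059 = -36145185812/36141935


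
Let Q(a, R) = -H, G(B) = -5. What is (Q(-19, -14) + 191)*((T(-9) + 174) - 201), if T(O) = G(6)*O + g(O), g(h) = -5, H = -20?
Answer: 2743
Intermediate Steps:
Q(a, R) = 20 (Q(a, R) = -1*(-20) = 20)
T(O) = -5 - 5*O (T(O) = -5*O - 5 = -5 - 5*O)
(Q(-19, -14) + 191)*((T(-9) + 174) - 201) = (20 + 191)*(((-5 - 5*(-9)) + 174) - 201) = 211*(((-5 + 45) + 174) - 201) = 211*((40 + 174) - 201) = 211*(214 - 201) = 211*13 = 2743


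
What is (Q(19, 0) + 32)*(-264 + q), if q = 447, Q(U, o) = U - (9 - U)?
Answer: 11163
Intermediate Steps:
Q(U, o) = -9 + 2*U (Q(U, o) = U + (-9 + U) = -9 + 2*U)
(Q(19, 0) + 32)*(-264 + q) = ((-9 + 2*19) + 32)*(-264 + 447) = ((-9 + 38) + 32)*183 = (29 + 32)*183 = 61*183 = 11163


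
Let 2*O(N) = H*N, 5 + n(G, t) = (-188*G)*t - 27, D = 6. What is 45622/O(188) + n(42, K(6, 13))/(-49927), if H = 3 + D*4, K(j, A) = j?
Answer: 1199045549/63357363 ≈ 18.925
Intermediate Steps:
H = 27 (H = 3 + 6*4 = 3 + 24 = 27)
n(G, t) = -32 - 188*G*t (n(G, t) = -5 + ((-188*G)*t - 27) = -5 + (-188*G*t - 27) = -5 + (-27 - 188*G*t) = -32 - 188*G*t)
O(N) = 27*N/2 (O(N) = (27*N)/2 = 27*N/2)
45622/O(188) + n(42, K(6, 13))/(-49927) = 45622/(((27/2)*188)) + (-32 - 188*42*6)/(-49927) = 45622/2538 + (-32 - 47376)*(-1/49927) = 45622*(1/2538) - 47408*(-1/49927) = 22811/1269 + 47408/49927 = 1199045549/63357363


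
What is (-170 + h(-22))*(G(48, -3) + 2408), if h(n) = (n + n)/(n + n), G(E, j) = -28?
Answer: -402220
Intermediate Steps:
h(n) = 1 (h(n) = (2*n)/((2*n)) = (2*n)*(1/(2*n)) = 1)
(-170 + h(-22))*(G(48, -3) + 2408) = (-170 + 1)*(-28 + 2408) = -169*2380 = -402220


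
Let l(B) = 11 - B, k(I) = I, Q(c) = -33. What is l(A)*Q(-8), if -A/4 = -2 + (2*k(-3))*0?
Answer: -99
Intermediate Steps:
A = 8 (A = -4*(-2 + (2*(-3))*0) = -4*(-2 - 6*0) = -4*(-2 + 0) = -4*(-2) = 8)
l(A)*Q(-8) = (11 - 1*8)*(-33) = (11 - 8)*(-33) = 3*(-33) = -99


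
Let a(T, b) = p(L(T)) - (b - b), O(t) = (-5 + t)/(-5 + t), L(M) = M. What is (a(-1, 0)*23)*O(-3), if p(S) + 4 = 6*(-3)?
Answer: -506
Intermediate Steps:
O(t) = 1
p(S) = -22 (p(S) = -4 + 6*(-3) = -4 - 18 = -22)
a(T, b) = -22 (a(T, b) = -22 - (b - b) = -22 - 1*0 = -22 + 0 = -22)
(a(-1, 0)*23)*O(-3) = -22*23*1 = -506*1 = -506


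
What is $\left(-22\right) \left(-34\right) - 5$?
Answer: $743$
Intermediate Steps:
$\left(-22\right) \left(-34\right) - 5 = 748 - 5 = 743$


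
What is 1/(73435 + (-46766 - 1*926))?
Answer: 1/25743 ≈ 3.8846e-5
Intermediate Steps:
1/(73435 + (-46766 - 1*926)) = 1/(73435 + (-46766 - 926)) = 1/(73435 - 47692) = 1/25743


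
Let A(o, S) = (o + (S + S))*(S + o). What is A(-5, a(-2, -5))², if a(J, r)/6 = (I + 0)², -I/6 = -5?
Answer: 3391784032950625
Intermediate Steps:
I = 30 (I = -6*(-5) = 30)
a(J, r) = 5400 (a(J, r) = 6*(30 + 0)² = 6*30² = 6*900 = 5400)
A(o, S) = (S + o)*(o + 2*S) (A(o, S) = (o + 2*S)*(S + o) = (S + o)*(o + 2*S))
A(-5, a(-2, -5))² = ((-5)² + 2*5400² + 3*5400*(-5))² = (25 + 2*29160000 - 81000)² = (25 + 58320000 - 81000)² = 58239025² = 3391784032950625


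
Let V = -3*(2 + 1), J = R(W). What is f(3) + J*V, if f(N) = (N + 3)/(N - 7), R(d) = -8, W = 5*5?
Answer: 141/2 ≈ 70.500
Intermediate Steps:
W = 25
f(N) = (3 + N)/(-7 + N)
J = -8
V = -9 (V = -3*3 = -9)
f(3) + J*V = (3 + 3)/(-7 + 3) - 8*(-9) = 6/(-4) + 72 = -¼*6 + 72 = -3/2 + 72 = 141/2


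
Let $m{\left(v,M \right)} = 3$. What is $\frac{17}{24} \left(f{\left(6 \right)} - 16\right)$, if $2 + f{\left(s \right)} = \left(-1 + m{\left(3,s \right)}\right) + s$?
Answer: $- \frac{85}{12} \approx -7.0833$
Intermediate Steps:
$f{\left(s \right)} = s$ ($f{\left(s \right)} = -2 + \left(\left(-1 + 3\right) + s\right) = -2 + \left(2 + s\right) = s$)
$\frac{17}{24} \left(f{\left(6 \right)} - 16\right) = \frac{17}{24} \left(6 - 16\right) = 17 \cdot \frac{1}{24} \left(-10\right) = \frac{17}{24} \left(-10\right) = - \frac{85}{12}$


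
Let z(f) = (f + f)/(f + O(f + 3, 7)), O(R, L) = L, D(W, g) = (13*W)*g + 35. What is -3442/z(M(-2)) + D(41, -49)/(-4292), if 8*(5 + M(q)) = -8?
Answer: 942878/3219 ≈ 292.91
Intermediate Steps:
M(q) = -6 (M(q) = -5 + (⅛)*(-8) = -5 - 1 = -6)
D(W, g) = 35 + 13*W*g (D(W, g) = 13*W*g + 35 = 35 + 13*W*g)
z(f) = 2*f/(7 + f) (z(f) = (f + f)/(f + 7) = (2*f)/(7 + f) = 2*f/(7 + f))
-3442/z(M(-2)) + D(41, -49)/(-4292) = -3442/(2*(-6)/(7 - 6)) + (35 + 13*41*(-49))/(-4292) = -3442/(2*(-6)/1) + (35 - 26117)*(-1/4292) = -3442/(2*(-6)*1) - 26082*(-1/4292) = -3442/(-12) + 13041/2146 = -3442*(-1/12) + 13041/2146 = 1721/6 + 13041/2146 = 942878/3219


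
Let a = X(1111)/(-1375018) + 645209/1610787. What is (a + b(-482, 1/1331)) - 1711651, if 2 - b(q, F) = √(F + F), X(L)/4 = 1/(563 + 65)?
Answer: -595197037415905638391/347733195709062 - √22/121 ≈ -1.7116e+6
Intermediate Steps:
X(L) = 1/157 (X(L) = 4/(563 + 65) = 4/628 = 4*(1/628) = 1/157)
a = 139286314624847/347733195709062 (a = (1/157)/(-1375018) + 645209/1610787 = (1/157)*(-1/1375018) + 645209*(1/1610787) = -1/215877826 + 645209/1610787 = 139286314624847/347733195709062 ≈ 0.40056)
b(q, F) = 2 - √2*√F (b(q, F) = 2 - √(F + F) = 2 - √(2*F) = 2 - √2*√F)
(a + b(-482, 1/1331)) - 1711651 = (139286314624847/347733195709062 + (2 - √2*√(1/1331))) - 1711651 = (139286314624847/347733195709062 + (2 - √2*√11/121)) - 1711651 = (139286314624847/347733195709062 + (2 - √22/121)) - 1711651 = (834752706042971/347733195709062 - √22/121) - 1711651 = -595197037415905638391/347733195709062 - √22/121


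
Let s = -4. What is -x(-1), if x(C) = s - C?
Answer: 3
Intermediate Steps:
x(C) = -4 - C
-x(-1) = -(-4 - 1*(-1)) = -(-4 + 1) = -1*(-3) = 3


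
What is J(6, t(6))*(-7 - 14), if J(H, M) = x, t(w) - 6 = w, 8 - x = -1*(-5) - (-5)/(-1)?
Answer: -168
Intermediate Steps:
x = 8 (x = 8 - (-1*(-5) - (-5)/(-1)) = 8 - (5 - (-5)*(-1)) = 8 - (5 - 1*5) = 8 - (5 - 5) = 8 - 1*0 = 8 + 0 = 8)
t(w) = 6 + w
J(H, M) = 8
J(6, t(6))*(-7 - 14) = 8*(-7 - 14) = 8*(-21) = -168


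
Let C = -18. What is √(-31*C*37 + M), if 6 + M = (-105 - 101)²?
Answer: 2*√15769 ≈ 251.15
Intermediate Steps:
M = 42430 (M = -6 + (-105 - 101)² = -6 + (-206)² = -6 + 42436 = 42430)
√(-31*C*37 + M) = √(-31*(-18)*37 + 42430) = √(558*37 + 42430) = √(20646 + 42430) = √63076 = 2*√15769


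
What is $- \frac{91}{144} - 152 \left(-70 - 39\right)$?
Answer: $\frac{2385701}{144} \approx 16567.0$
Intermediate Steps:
$- \frac{91}{144} - 152 \left(-70 - 39\right) = \left(-91\right) \frac{1}{144} - 152 \left(-70 - 39\right) = - \frac{91}{144} - -16568 = - \frac{91}{144} + 16568 = \frac{2385701}{144}$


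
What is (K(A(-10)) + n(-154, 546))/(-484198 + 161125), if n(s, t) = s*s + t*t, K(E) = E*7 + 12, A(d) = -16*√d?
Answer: -321844/323073 + 112*I*√10/323073 ≈ -0.9962 + 0.0010963*I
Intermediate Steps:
K(E) = 12 + 7*E (K(E) = 7*E + 12 = 12 + 7*E)
n(s, t) = s² + t²
(K(A(-10)) + n(-154, 546))/(-484198 + 161125) = ((12 + 7*(-16*I*√10)) + ((-154)² + 546²))/(-484198 + 161125) = ((12 + 7*(-16*I*√10)) + (23716 + 298116))/(-323073) = ((12 + 7*(-16*I*√10)) + 321832)*(-1/323073) = ((12 - 112*I*√10) + 321832)*(-1/323073) = (321844 - 112*I*√10)*(-1/323073) = -321844/323073 + 112*I*√10/323073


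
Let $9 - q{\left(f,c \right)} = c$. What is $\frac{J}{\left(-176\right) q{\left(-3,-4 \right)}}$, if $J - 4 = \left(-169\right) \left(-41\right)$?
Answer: $- \frac{6933}{2288} \approx -3.0302$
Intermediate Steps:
$J = 6933$ ($J = 4 - -6929 = 4 + 6929 = 6933$)
$q{\left(f,c \right)} = 9 - c$
$\frac{J}{\left(-176\right) q{\left(-3,-4 \right)}} = \frac{6933}{\left(-176\right) \left(9 - -4\right)} = \frac{6933}{\left(-176\right) \left(9 + 4\right)} = \frac{6933}{\left(-176\right) 13} = \frac{6933}{-2288} = 6933 \left(- \frac{1}{2288}\right) = - \frac{6933}{2288}$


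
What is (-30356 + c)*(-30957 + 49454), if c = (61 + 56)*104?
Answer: -336423436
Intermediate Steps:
c = 12168 (c = 117*104 = 12168)
(-30356 + c)*(-30957 + 49454) = (-30356 + 12168)*(-30957 + 49454) = -18188*18497 = -336423436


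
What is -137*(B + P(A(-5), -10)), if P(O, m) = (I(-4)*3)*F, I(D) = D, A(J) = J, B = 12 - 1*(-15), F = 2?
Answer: -411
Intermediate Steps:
B = 27 (B = 12 + 15 = 27)
P(O, m) = -24 (P(O, m) = -4*3*2 = -12*2 = -24)
-137*(B + P(A(-5), -10)) = -137*(27 - 24) = -137*3 = -411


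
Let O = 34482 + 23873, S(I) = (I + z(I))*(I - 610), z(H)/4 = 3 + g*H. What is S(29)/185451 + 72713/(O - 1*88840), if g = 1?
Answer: -2323635544/807639105 ≈ -2.8771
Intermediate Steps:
z(H) = 12 + 4*H (z(H) = 4*(3 + 1*H) = 4*(3 + H) = 12 + 4*H)
S(I) = (-610 + I)*(12 + 5*I) (S(I) = (I + (12 + 4*I))*(I - 610) = (12 + 5*I)*(-610 + I) = (-610 + I)*(12 + 5*I))
O = 58355
S(29)/185451 + 72713/(O - 1*88840) = (-7320 - 3038*29 + 5*29²)/185451 + 72713/(58355 - 1*88840) = (-7320 - 88102 + 5*841)*(1/185451) + 72713/(58355 - 88840) = (-7320 - 88102 + 4205)*(1/185451) + 72713/(-30485) = -91217*1/185451 + 72713*(-1/30485) = -13031/26493 - 72713/30485 = -2323635544/807639105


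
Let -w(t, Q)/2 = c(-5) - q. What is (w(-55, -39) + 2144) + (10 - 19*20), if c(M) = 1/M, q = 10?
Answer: 8972/5 ≈ 1794.4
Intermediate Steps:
c(M) = 1/M
w(t, Q) = 102/5 (w(t, Q) = -2*(1/(-5) - 1*10) = -2*(-⅕ - 10) = -2*(-51/5) = 102/5)
(w(-55, -39) + 2144) + (10 - 19*20) = (102/5 + 2144) + (10 - 19*20) = 10822/5 + (10 - 380) = 10822/5 - 370 = 8972/5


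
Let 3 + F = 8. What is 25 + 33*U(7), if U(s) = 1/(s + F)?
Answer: 111/4 ≈ 27.750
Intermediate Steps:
F = 5 (F = -3 + 8 = 5)
U(s) = 1/(5 + s) (U(s) = 1/(s + 5) = 1/(5 + s))
25 + 33*U(7) = 25 + 33/(5 + 7) = 25 + 33/12 = 25 + 33*(1/12) = 25 + 11/4 = 111/4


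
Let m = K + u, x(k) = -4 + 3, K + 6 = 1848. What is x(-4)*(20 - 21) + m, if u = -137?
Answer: 1706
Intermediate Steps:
K = 1842 (K = -6 + 1848 = 1842)
x(k) = -1
m = 1705 (m = 1842 - 137 = 1705)
x(-4)*(20 - 21) + m = -(20 - 21) + 1705 = -1*(-1) + 1705 = 1 + 1705 = 1706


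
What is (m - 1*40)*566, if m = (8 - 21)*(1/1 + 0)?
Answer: -29998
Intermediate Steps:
m = -13 (m = -13*(1 + 0) = -13*1 = -13)
(m - 1*40)*566 = (-13 - 1*40)*566 = (-13 - 40)*566 = -53*566 = -29998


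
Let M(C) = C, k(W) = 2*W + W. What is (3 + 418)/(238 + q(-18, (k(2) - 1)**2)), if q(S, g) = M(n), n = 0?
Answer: 421/238 ≈ 1.7689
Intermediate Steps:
k(W) = 3*W
q(S, g) = 0
(3 + 418)/(238 + q(-18, (k(2) - 1)**2)) = (3 + 418)/(238 + 0) = 421/238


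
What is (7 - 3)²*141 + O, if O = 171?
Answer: 2427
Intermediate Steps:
(7 - 3)²*141 + O = (7 - 3)²*141 + 171 = 4²*141 + 171 = 16*141 + 171 = 2256 + 171 = 2427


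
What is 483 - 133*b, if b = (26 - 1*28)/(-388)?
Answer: 93569/194 ≈ 482.31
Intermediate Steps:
b = 1/194 (b = (26 - 28)*(-1/388) = -2*(-1/388) = 1/194 ≈ 0.0051546)
483 - 133*b = 483 - 133*1/194 = 483 - 133/194 = 93569/194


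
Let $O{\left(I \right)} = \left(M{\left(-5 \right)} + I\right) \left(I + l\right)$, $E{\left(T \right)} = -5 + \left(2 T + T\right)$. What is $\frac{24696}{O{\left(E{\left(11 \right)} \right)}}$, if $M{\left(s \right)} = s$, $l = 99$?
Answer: $\frac{24696}{2921} \approx 8.4546$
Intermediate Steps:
$E{\left(T \right)} = -5 + 3 T$
$O{\left(I \right)} = \left(-5 + I\right) \left(99 + I\right)$ ($O{\left(I \right)} = \left(-5 + I\right) \left(I + 99\right) = \left(-5 + I\right) \left(99 + I\right)$)
$\frac{24696}{O{\left(E{\left(11 \right)} \right)}} = \frac{24696}{-495 + \left(-5 + 3 \cdot 11\right)^{2} + 94 \left(-5 + 3 \cdot 11\right)} = \frac{24696}{-495 + \left(-5 + 33\right)^{2} + 94 \left(-5 + 33\right)} = \frac{24696}{-495 + 28^{2} + 94 \cdot 28} = \frac{24696}{-495 + 784 + 2632} = \frac{24696}{2921}$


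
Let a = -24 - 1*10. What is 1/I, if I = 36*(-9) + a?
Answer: -1/358 ≈ -0.0027933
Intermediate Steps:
a = -34 (a = -24 - 10 = -34)
I = -358 (I = 36*(-9) - 34 = -324 - 34 = -358)
1/I = 1/(-358) = -1/358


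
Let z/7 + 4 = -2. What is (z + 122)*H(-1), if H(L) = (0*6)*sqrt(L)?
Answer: 0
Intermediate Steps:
z = -42 (z = -28 + 7*(-2) = -28 - 14 = -42)
H(L) = 0 (H(L) = 0*sqrt(L) = 0)
(z + 122)*H(-1) = (-42 + 122)*0 = 80*0 = 0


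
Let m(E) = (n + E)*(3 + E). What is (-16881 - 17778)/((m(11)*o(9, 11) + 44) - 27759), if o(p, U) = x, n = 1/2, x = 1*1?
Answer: 34659/27554 ≈ 1.2579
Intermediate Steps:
x = 1
n = ½ ≈ 0.50000
o(p, U) = 1
m(E) = (½ + E)*(3 + E)
(-16881 - 17778)/((m(11)*o(9, 11) + 44) - 27759) = (-16881 - 17778)/(((3/2 + 11² + (7/2)*11)*1 + 44) - 27759) = -34659/(((3/2 + 121 + 77/2)*1 + 44) - 27759) = -34659/((161*1 + 44) - 27759) = -34659/((161 + 44) - 27759) = -34659/(205 - 27759) = -34659/(-27554) = -34659*(-1/27554) = 34659/27554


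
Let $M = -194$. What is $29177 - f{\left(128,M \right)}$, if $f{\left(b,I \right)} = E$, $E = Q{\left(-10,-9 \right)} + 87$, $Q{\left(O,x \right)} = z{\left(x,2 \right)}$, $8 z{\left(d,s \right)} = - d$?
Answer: $\frac{232711}{8} \approx 29089.0$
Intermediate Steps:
$z{\left(d,s \right)} = - \frac{d}{8}$ ($z{\left(d,s \right)} = \frac{\left(-1\right) d}{8} = - \frac{d}{8}$)
$Q{\left(O,x \right)} = - \frac{x}{8}$
$E = \frac{705}{8}$ ($E = \left(- \frac{1}{8}\right) \left(-9\right) + 87 = \frac{9}{8} + 87 = \frac{705}{8} \approx 88.125$)
$f{\left(b,I \right)} = \frac{705}{8}$
$29177 - f{\left(128,M \right)} = 29177 - \frac{705}{8} = \frac{232711}{8}$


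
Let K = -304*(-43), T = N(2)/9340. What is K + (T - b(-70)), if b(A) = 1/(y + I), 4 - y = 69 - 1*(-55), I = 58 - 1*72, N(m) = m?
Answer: 2045050241/156445 ≈ 13072.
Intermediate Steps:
I = -14 (I = 58 - 72 = -14)
y = -120 (y = 4 - (69 - 1*(-55)) = 4 - (69 + 55) = 4 - 1*124 = 4 - 124 = -120)
b(A) = -1/134 (b(A) = 1/(-120 - 14) = 1/(-134) = -1/134)
T = 1/4670 (T = 2/9340 = 2*(1/9340) = 1/4670 ≈ 0.00021413)
K = 13072
K + (T - b(-70)) = 13072 + (1/4670 - 1*(-1/134)) = 13072 + (1/4670 + 1/134) = 13072 + 1201/156445 = 2045050241/156445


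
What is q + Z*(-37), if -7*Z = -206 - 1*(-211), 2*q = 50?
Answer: 360/7 ≈ 51.429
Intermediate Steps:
q = 25 (q = (1/2)*50 = 25)
Z = -5/7 (Z = -(-206 - 1*(-211))/7 = -(-206 + 211)/7 = -1/7*5 = -5/7 ≈ -0.71429)
q + Z*(-37) = 25 - 5/7*(-37) = 25 + 185/7 = 360/7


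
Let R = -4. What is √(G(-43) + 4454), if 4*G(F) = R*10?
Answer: 2*√1111 ≈ 66.663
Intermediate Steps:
G(F) = -10 (G(F) = (-4*10)/4 = (¼)*(-40) = -10)
√(G(-43) + 4454) = √(-10 + 4454) = √4444 = 2*√1111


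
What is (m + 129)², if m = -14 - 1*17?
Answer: 9604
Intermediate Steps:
m = -31 (m = -14 - 17 = -31)
(m + 129)² = (-31 + 129)² = 98² = 9604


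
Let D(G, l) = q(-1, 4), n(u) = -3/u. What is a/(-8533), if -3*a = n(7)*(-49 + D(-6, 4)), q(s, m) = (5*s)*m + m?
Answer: 65/59731 ≈ 0.0010882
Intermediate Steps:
q(s, m) = m + 5*m*s (q(s, m) = 5*m*s + m = m + 5*m*s)
D(G, l) = -16 (D(G, l) = 4*(1 + 5*(-1)) = 4*(1 - 5) = 4*(-4) = -16)
a = -65/7 (a = -(-3/7)*(-49 - 16)/3 = -(-3*1/7)*(-65)/3 = -(-1)*(-65)/7 = -1/3*195/7 = -65/7 ≈ -9.2857)
a/(-8533) = -65/7/(-8533) = -65/7*(-1/8533) = 65/59731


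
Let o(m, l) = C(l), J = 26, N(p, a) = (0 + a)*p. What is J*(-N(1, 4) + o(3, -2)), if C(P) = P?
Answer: -156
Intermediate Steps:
N(p, a) = a*p
o(m, l) = l
J*(-N(1, 4) + o(3, -2)) = 26*(-4 - 2) = 26*(-6) = -156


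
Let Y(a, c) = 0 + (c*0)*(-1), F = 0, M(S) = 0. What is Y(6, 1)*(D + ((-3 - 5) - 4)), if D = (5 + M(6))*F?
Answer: 0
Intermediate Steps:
Y(a, c) = 0 (Y(a, c) = 0 + 0*(-1) = 0 + 0 = 0)
D = 0 (D = (5 + 0)*0 = 5*0 = 0)
Y(6, 1)*(D + ((-3 - 5) - 4)) = 0*(0 + ((-3 - 5) - 4)) = 0*(0 + (-8 - 4)) = 0*(0 - 12) = 0*(-12) = 0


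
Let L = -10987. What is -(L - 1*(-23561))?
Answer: -12574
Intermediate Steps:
-(L - 1*(-23561)) = -(-10987 - 1*(-23561)) = -(-10987 + 23561) = -1*12574 = -12574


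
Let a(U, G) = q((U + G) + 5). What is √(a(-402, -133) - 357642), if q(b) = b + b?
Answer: I*√358702 ≈ 598.92*I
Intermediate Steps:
q(b) = 2*b
a(U, G) = 10 + 2*G + 2*U (a(U, G) = 2*((U + G) + 5) = 2*((G + U) + 5) = 2*(5 + G + U) = 10 + 2*G + 2*U)
√(a(-402, -133) - 357642) = √((10 + 2*(-133) + 2*(-402)) - 357642) = √((10 - 266 - 804) - 357642) = √(-1060 - 357642) = √(-358702) = I*√358702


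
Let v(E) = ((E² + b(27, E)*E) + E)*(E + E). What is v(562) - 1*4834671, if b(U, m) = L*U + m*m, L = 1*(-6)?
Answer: 199763336889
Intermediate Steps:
L = -6
b(U, m) = m² - 6*U (b(U, m) = -6*U + m*m = -6*U + m² = m² - 6*U)
v(E) = 2*E*(E + E² + E*(-162 + E²)) (v(E) = ((E² + (E² - 6*27)*E) + E)*(E + E) = ((E² + (E² - 162)*E) + E)*(2*E) = ((E² + (-162 + E²)*E) + E)*(2*E) = ((E² + E*(-162 + E²)) + E)*(2*E) = (E + E² + E*(-162 + E²))*(2*E) = 2*E*(E + E² + E*(-162 + E²)))
v(562) - 1*4834671 = 2*562²*(-161 + 562 + 562²) - 1*4834671 = 2*315844*(-161 + 562 + 315844) - 4834671 = 2*315844*316245 - 4834671 = 199768171560 - 4834671 = 199763336889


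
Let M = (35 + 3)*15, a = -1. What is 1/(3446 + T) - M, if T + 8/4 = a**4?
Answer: -1963649/3445 ≈ -570.00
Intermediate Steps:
M = 570 (M = 38*15 = 570)
T = -1 (T = -2 + (-1)**4 = -2 + 1 = -1)
1/(3446 + T) - M = 1/(3446 - 1) - 1*570 = 1/3445 - 570 = -1963649/3445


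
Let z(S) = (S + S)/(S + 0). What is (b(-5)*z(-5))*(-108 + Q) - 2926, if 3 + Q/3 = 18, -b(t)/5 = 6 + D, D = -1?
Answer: 224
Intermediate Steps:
z(S) = 2 (z(S) = (2*S)/S = 2)
b(t) = -25 (b(t) = -5*(6 - 1) = -5*5 = -25)
Q = 45 (Q = -9 + 3*18 = -9 + 54 = 45)
(b(-5)*z(-5))*(-108 + Q) - 2926 = (-25*2)*(-108 + 45) - 2926 = -50*(-63) - 2926 = 3150 - 2926 = 224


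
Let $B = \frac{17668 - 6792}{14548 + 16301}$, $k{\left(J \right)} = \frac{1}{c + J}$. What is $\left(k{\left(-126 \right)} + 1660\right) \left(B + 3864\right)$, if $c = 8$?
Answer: $\frac{3891835361858}{606697} \approx 6.4148 \cdot 10^{6}$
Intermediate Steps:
$k{\left(J \right)} = \frac{1}{8 + J}$
$B = \frac{10876}{30849} \approx 0.35256$
$\left(k{\left(-126 \right)} + 1660\right) \left(B + 3864\right) = \left(\frac{1}{8 - 126} + 1660\right) \left(\frac{10876}{30849} + 3864\right) = \left(\frac{1}{-118} + 1660\right) \frac{119211412}{30849} = \left(- \frac{1}{118} + 1660\right) \frac{119211412}{30849} = \frac{195879}{118} \cdot \frac{119211412}{30849} = \frac{3891835361858}{606697}$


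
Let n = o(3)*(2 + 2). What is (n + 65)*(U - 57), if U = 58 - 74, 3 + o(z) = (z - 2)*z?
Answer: -4745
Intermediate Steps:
o(z) = -3 + z*(-2 + z) (o(z) = -3 + (z - 2)*z = -3 + (-2 + z)*z = -3 + z*(-2 + z))
n = 0 (n = (-3 + 3**2 - 2*3)*(2 + 2) = (-3 + 9 - 6)*4 = 0*4 = 0)
U = -16
(n + 65)*(U - 57) = (0 + 65)*(-16 - 57) = 65*(-73) = -4745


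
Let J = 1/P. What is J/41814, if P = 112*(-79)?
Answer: -1/369970272 ≈ -2.7029e-9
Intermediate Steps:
P = -8848
J = -1/8848 (J = 1/(-8848) = -1/8848 ≈ -0.00011302)
J/41814 = -1/8848/41814 = -1/8848*1/41814 = -1/369970272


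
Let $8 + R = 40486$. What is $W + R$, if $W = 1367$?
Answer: $41845$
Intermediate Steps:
$R = 40478$ ($R = -8 + 40486 = 40478$)
$W + R = 1367 + 40478 = 41845$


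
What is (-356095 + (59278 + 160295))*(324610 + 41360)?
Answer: -49962956340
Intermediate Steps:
(-356095 + (59278 + 160295))*(324610 + 41360) = (-356095 + 219573)*365970 = -136522*365970 = -49962956340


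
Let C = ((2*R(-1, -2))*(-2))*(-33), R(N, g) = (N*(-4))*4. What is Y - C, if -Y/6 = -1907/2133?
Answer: -1497818/711 ≈ -2106.6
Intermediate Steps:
R(N, g) = -16*N (R(N, g) = -4*N*4 = -16*N)
Y = 3814/711 (Y = -(-11442)/2133 = -6*(-1907/2133) = 3814/711 ≈ 5.3643)
C = 2112 (C = ((2*(-16*(-1)))*(-2))*(-33) = ((2*16)*(-2))*(-33) = (32*(-2))*(-33) = -64*(-33) = 2112)
Y - C = 3814/711 - 1*2112 = 3814/711 - 2112 = -1497818/711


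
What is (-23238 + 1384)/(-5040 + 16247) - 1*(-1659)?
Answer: 2652937/1601 ≈ 1657.1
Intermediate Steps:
(-23238 + 1384)/(-5040 + 16247) - 1*(-1659) = -21854/11207 + 1659 = -21854*1/11207 + 1659 = -3122/1601 + 1659 = 2652937/1601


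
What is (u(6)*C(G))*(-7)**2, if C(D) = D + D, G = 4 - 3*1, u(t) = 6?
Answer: 588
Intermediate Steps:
G = 1 (G = 4 - 3 = 1)
C(D) = 2*D
(u(6)*C(G))*(-7)**2 = (6*(2*1))*(-7)**2 = (6*2)*49 = 12*49 = 588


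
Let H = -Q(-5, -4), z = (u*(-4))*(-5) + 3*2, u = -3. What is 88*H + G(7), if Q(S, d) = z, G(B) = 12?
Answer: 4764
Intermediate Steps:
z = -54 (z = -3*(-4)*(-5) + 3*2 = 12*(-5) + 6 = -60 + 6 = -54)
Q(S, d) = -54
H = 54 (H = -1*(-54) = 54)
88*H + G(7) = 88*54 + 12 = 4752 + 12 = 4764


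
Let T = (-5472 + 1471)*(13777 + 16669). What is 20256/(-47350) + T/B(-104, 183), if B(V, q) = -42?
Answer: 1441978291837/497175 ≈ 2.9003e+6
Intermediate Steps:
T = -121814446 (T = -4001*30446 = -121814446)
20256/(-47350) + T/B(-104, 183) = 20256/(-47350) - 121814446/(-42) = 20256*(-1/47350) - 121814446*(-1/42) = -10128/23675 + 60907223/21 = 1441978291837/497175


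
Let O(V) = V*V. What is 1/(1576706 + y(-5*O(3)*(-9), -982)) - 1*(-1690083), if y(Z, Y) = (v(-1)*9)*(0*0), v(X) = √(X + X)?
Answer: 2664764006599/1576706 ≈ 1.6901e+6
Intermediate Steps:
O(V) = V²
v(X) = √2*√X (v(X) = √(2*X) = √2*√X)
y(Z, Y) = 0 (y(Z, Y) = ((√2*√(-1))*9)*(0*0) = ((√2*I)*9)*0 = ((I*√2)*9)*0 = (9*I*√2)*0 = 0)
1/(1576706 + y(-5*O(3)*(-9), -982)) - 1*(-1690083) = 1/(1576706 + 0) - 1*(-1690083) = 1/1576706 + 1690083 = 2664764006599/1576706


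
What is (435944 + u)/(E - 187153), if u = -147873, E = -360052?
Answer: -288071/547205 ≈ -0.52644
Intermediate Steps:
(435944 + u)/(E - 187153) = (435944 - 147873)/(-360052 - 187153) = 288071/(-547205) = 288071*(-1/547205) = -288071/547205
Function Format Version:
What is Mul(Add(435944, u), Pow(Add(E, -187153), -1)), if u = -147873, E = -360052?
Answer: Rational(-288071, 547205) ≈ -0.52644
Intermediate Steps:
Mul(Add(435944, u), Pow(Add(E, -187153), -1)) = Mul(Add(435944, -147873), Pow(Add(-360052, -187153), -1)) = Mul(288071, Pow(-547205, -1)) = Mul(288071, Rational(-1, 547205)) = Rational(-288071, 547205)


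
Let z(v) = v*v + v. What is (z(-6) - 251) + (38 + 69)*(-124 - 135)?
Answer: -27934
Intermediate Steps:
z(v) = v + v**2 (z(v) = v**2 + v = v + v**2)
(z(-6) - 251) + (38 + 69)*(-124 - 135) = (-6*(1 - 6) - 251) + (38 + 69)*(-124 - 135) = (-6*(-5) - 251) + 107*(-259) = (30 - 251) - 27713 = -221 - 27713 = -27934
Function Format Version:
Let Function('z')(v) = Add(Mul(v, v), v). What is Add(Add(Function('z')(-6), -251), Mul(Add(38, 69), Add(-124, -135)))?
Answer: -27934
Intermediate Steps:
Function('z')(v) = Add(v, Pow(v, 2)) (Function('z')(v) = Add(Pow(v, 2), v) = Add(v, Pow(v, 2)))
Add(Add(Function('z')(-6), -251), Mul(Add(38, 69), Add(-124, -135))) = Add(Add(Mul(-6, Add(1, -6)), -251), Mul(Add(38, 69), Add(-124, -135))) = Add(Add(Mul(-6, -5), -251), Mul(107, -259)) = Add(Add(30, -251), -27713) = Add(-221, -27713) = -27934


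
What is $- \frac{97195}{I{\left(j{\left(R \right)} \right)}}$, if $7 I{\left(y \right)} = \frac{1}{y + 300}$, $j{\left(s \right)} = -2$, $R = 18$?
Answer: $-202748770$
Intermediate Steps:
$I{\left(y \right)} = \frac{1}{7 \left(300 + y\right)}$ ($I{\left(y \right)} = \frac{1}{7 \left(y + 300\right)} = \frac{1}{7 \left(300 + y\right)}$)
$- \frac{97195}{I{\left(j{\left(R \right)} \right)}} = - \frac{97195}{\frac{1}{7} \frac{1}{300 - 2}} = - \frac{97195}{\frac{1}{7} \cdot \frac{1}{298}} = - 97195 \frac{1}{\frac{1}{2086}} = \left(-97195\right) 2086 = -202748770$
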